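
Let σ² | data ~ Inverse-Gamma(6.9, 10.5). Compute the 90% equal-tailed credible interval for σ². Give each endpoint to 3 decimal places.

[0.897, 3.264]

Inverse-Gamma(6.9, 10.5) quantiles: F⁻¹(0.05) and F⁻¹(0.95).
Equivalently, 1/σ² ~ Gamma(6.9, rate = 10.5); invert its 0.95 and 0.05 quantiles.
Posterior mean ≈ 1.780, SD ≈ 0.804; a Normal approximation gives roughly [0.457, 3.102].
Exact: lower = 0.897; upper = 3.264.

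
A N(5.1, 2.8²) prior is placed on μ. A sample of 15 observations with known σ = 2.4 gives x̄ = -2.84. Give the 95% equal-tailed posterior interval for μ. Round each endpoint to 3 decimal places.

Posterior precision = 1/2.8² + 15/2.4² = 0.1276 + 2.6042 = 2.7317, so posterior SD = 0.6050.
Posterior mean = (5.1/2.8² + 15·-2.84/2.4²) / 2.7317 = -2.4693.
Interval: -2.4693 ± 1.960 × 0.6050 → [-3.655, -1.283].

[-3.655, -1.283]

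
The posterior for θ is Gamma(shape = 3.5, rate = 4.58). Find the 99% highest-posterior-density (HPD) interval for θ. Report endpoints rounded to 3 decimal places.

[0.054, 2.033]

The posterior is unimodal and skewed, so the HPD interval has equal density at both endpoints and is the shortest 99% interval.
Solving f(0.054) = f(2.033) with F(2.033) − F(0.054) = 0.99 gives [0.054, 2.033].
For comparison, the equal-tailed interval is [0.108, 2.214]; the HPD is narrower and shifted toward the mode.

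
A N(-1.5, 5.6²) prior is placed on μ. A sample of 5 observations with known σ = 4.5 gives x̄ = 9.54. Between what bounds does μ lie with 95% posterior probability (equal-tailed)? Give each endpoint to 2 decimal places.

Posterior precision = 1/5.6² + 5/4.5² = 0.0319 + 0.2469 = 0.2788, so posterior SD = 1.8939.
Posterior mean = (-1.5/5.6² + 5·9.54/4.5²) / 0.2788 = 8.2773.
Interval: 8.2773 ± 1.960 × 1.8939 → [4.57, 11.99].

[4.57, 11.99]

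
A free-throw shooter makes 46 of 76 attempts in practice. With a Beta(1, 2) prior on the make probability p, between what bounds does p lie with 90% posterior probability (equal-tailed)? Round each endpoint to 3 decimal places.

[0.503, 0.684]

Posterior: Beta(1+46, 2+30) = Beta(47, 32).
Equal-tailed 90% interval: the 0.05 and 0.95 quantiles of Beta(47, 32).
Posterior mean ≈ 0.595, SD ≈ 0.055; a Normal approximation gives roughly [0.505, 0.685].
Exact: F⁻¹(0.05) = 0.503; F⁻¹(0.95) = 0.684.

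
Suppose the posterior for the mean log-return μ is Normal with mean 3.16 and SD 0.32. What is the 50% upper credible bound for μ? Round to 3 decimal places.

Need U with P(μ ≤ U) = 0.50: U = 3.16 + z_{0.5}·0.32.
z = 0.000; U = 3.16 + 0.000 × 0.32 = 3.160.

3.160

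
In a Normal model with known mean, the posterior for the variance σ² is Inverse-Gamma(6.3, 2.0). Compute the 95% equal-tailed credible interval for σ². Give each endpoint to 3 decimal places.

Inverse-Gamma(6.3, 2.0) quantiles: F⁻¹(0.025) and F⁻¹(0.975).
Equivalently, 1/σ² ~ Gamma(6.3, rate = 2.0); invert its 0.975 and 0.025 quantiles.
Posterior mean ≈ 0.377, SD ≈ 0.182; a Normal approximation gives roughly [0.021, 0.734].
Exact: lower = 0.165; upper = 0.839.

[0.165, 0.839]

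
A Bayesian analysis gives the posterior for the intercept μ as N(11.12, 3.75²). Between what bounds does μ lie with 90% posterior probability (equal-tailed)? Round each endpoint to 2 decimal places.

The posterior is symmetric, so the 90% equal-tailed interval is μ = 11.12 ± z·3.75 with z = 1.645.
Half-width: 1.645 × 3.75 = 6.17.
11.12 − 6.17 = 4.95; 11.12 + 6.17 = 17.29.

[4.95, 17.29]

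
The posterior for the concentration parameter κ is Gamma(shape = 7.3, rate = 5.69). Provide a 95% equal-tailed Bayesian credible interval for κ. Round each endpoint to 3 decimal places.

Posterior: Gamma(shape 7.3, rate 5.69).
Equal-tailed 95% interval: Gamma(7.3, 5.69) quantiles at 0.025 and 0.975.
Posterior mean ≈ 1.283, SD ≈ 0.475; a Normal approximation gives roughly [0.352, 2.214].
Exact: lower = 0.528; upper = 2.368.

[0.528, 2.368]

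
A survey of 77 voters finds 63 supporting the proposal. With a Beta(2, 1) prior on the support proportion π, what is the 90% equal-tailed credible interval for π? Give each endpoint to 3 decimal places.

[0.737, 0.879]

Posterior: Beta(2+63, 1+14) = Beta(65, 15).
Equal-tailed 90% interval: the 0.05 and 0.95 quantiles of Beta(65, 15).
Posterior mean ≈ 0.812, SD ≈ 0.043; a Normal approximation gives roughly [0.741, 0.884].
Exact: F⁻¹(0.05) = 0.737; F⁻¹(0.95) = 0.879.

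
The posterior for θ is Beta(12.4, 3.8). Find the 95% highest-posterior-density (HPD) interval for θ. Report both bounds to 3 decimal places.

[0.565, 0.947]

The posterior is unimodal and skewed, so the HPD interval has equal density at both endpoints and is the shortest 95% interval.
Solving f(0.565) = f(0.947) with F(0.947) − F(0.565) = 0.95 gives [0.565, 0.947].
For comparison, the equal-tailed interval is [0.539, 0.931]; the HPD is narrower and shifted toward the mode.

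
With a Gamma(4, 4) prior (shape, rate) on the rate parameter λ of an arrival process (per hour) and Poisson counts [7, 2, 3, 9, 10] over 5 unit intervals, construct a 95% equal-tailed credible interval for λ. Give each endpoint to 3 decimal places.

[2.709, 5.279]

Posterior: Gamma(4+31, 4+5) = Gamma(35, 9) (shape, rate).
Equal-tailed 95% interval: Gamma(35, 9) quantiles at 0.025 and 0.975.
Posterior mean ≈ 3.889, SD ≈ 0.657; a Normal approximation gives roughly [2.601, 5.177].
Exact: lower = 2.709; upper = 5.279.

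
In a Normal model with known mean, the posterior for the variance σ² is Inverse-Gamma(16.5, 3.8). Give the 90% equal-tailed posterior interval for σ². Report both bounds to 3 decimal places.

Inverse-Gamma(16.5, 3.8) quantiles: F⁻¹(0.05) and F⁻¹(0.95).
Equivalently, 1/σ² ~ Gamma(16.5, rate = 3.8); invert its 0.95 and 0.05 quantiles.
Posterior mean ≈ 0.245, SD ≈ 0.064; a Normal approximation gives roughly [0.139, 0.351].
Exact: lower = 0.160; upper = 0.364.

[0.160, 0.364]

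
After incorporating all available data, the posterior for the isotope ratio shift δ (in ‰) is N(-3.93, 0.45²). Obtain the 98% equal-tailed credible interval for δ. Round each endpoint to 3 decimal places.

The posterior is symmetric, so the 98% equal-tailed interval is δ = -3.93 ± z·0.45 with z = 2.326.
Half-width: 2.326 × 0.45 = 1.047.
-3.93 − 1.047 = -4.977; -3.93 + 1.047 = -2.883.

[-4.977, -2.883]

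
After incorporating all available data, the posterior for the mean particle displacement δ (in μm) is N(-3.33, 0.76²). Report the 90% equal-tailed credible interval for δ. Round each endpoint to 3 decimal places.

The posterior is symmetric, so the 90% equal-tailed interval is δ = -3.33 ± z·0.76 with z = 1.645.
Half-width: 1.645 × 0.76 = 1.250.
-3.33 − 1.250 = -4.580; -3.33 + 1.250 = -2.080.

[-4.580, -2.080]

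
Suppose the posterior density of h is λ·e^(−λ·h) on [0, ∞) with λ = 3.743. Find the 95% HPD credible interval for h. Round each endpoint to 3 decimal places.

The exponential density is strictly decreasing on [0, ∞), so the HPD interval is anchored at 0: [0, q] with P(h ≤ q) = 0.95.
q = −ln(1 − 0.95) / 3.743 = 2.9957 / 3.743 = 0.800.

[0.000, 0.800]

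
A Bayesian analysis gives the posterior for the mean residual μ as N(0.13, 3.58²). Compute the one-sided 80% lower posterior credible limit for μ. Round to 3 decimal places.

Need L with P(μ ≥ L) = 0.80: L = 0.13 − z_{0.2}·3.58.
z = 0.842; L = 0.13 − 0.842 × 3.58 = -2.883.

-2.883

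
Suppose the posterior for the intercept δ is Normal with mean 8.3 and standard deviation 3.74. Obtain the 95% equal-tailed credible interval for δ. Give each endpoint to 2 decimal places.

The posterior is symmetric, so the 95% equal-tailed interval is δ = 8.3 ± z·3.74 with z = 1.960.
Half-width: 1.960 × 3.74 = 7.33.
8.3 − 7.33 = 0.97; 8.3 + 7.33 = 15.63.

[0.97, 15.63]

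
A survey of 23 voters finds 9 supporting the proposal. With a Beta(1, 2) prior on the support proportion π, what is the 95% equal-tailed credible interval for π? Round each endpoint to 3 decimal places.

Posterior: Beta(1+9, 2+14) = Beta(10, 16).
Equal-tailed 95% interval: the 0.025 and 0.975 quantiles of Beta(10, 16).
Posterior mean ≈ 0.385, SD ≈ 0.094; a Normal approximation gives roughly [0.201, 0.568].
Exact: F⁻¹(0.025) = 0.211; F⁻¹(0.975) = 0.575.

[0.211, 0.575]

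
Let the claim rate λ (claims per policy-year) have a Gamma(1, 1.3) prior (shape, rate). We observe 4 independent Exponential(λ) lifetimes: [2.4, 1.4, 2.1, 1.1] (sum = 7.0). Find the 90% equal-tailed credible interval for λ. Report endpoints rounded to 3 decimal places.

[0.237, 1.103]

Posterior: Gamma(1+4, 1.3+7.0) = Gamma(5, 8.3) (shape, rate).
Equal-tailed 90% interval: Gamma(5, 8.3) quantiles at 0.05 and 0.95.
Posterior mean ≈ 0.602, SD ≈ 0.269; a Normal approximation gives roughly [0.159, 1.046].
Exact: lower = 0.237; upper = 1.103.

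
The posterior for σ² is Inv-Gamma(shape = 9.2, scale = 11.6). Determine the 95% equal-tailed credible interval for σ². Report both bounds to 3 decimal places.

[0.724, 2.729]

Inverse-Gamma(9.2, 11.6) quantiles: F⁻¹(0.025) and F⁻¹(0.975).
Equivalently, 1/σ² ~ Gamma(9.2, rate = 11.6); invert its 0.975 and 0.025 quantiles.
Posterior mean ≈ 1.415, SD ≈ 0.527; a Normal approximation gives roughly [0.381, 2.448].
Exact: lower = 0.724; upper = 2.729.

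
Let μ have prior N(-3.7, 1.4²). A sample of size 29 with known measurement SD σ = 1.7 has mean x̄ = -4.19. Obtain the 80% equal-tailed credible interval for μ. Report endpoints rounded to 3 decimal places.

[-4.561, -3.772]

Posterior precision = 1/1.4² + 29/1.7² = 0.5102 + 10.0346 = 10.5448, so posterior SD = 0.3080.
Posterior mean = (-3.7/1.4² + 29·-4.19/1.7²) / 10.5448 = -4.1663.
Interval: -4.1663 ± 1.282 × 0.3080 → [-4.561, -3.772].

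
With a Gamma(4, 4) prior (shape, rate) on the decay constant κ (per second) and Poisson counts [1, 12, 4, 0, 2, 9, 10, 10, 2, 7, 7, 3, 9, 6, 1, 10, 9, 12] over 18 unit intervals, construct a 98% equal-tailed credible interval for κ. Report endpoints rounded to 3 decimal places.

[4.282, 6.579]

Posterior: Gamma(4+114, 4+18) = Gamma(118, 22) (shape, rate).
Equal-tailed 98% interval: Gamma(118, 22) quantiles at 0.01 and 0.99.
Posterior mean ≈ 5.364, SD ≈ 0.494; a Normal approximation gives roughly [4.215, 6.512].
Exact: lower = 4.282; upper = 6.579.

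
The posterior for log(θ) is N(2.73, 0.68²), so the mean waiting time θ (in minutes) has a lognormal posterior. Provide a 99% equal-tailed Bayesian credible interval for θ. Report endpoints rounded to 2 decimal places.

On the log scale the 99% interval is 2.73 ± 2.576 × 0.68 = [0.9784, 4.4816].
Exponentiate: [e^0.9784, e^4.4816] = [2.66, 88.37].

[2.66, 88.37]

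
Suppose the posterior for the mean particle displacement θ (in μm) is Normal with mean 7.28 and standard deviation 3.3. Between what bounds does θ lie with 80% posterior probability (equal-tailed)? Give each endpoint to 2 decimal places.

The posterior is symmetric, so the 80% equal-tailed interval is θ = 7.28 ± z·3.3 with z = 1.282.
Half-width: 1.282 × 3.3 = 4.23.
7.28 − 4.23 = 3.05; 7.28 + 4.23 = 11.51.

[3.05, 11.51]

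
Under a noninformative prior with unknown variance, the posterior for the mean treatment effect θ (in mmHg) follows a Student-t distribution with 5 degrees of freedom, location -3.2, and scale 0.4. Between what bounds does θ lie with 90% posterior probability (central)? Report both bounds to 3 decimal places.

The t_5 distribution is symmetric; the 90% interval is -3.2 ± t·0.4 with t_{0.95,5} = 2.015.
Half-width: 2.015 × 0.4 = 0.806.
-3.2 − 0.806 = -4.006; -3.2 + 0.806 = -2.394.

[-4.006, -2.394]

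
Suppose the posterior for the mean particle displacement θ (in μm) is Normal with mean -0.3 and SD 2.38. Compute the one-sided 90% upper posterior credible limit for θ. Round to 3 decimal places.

2.750

Need U with P(θ ≤ U) = 0.90: U = -0.3 + z_{0.1}·2.38.
z = 1.282; U = -0.3 + 1.282 × 2.38 = 2.750.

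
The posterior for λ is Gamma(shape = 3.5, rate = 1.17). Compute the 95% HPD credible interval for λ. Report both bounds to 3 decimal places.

[0.423, 6.140]

The posterior is unimodal and skewed, so the HPD interval has equal density at both endpoints and is the shortest 95% interval.
Solving f(0.423) = f(6.140) with F(6.140) − F(0.423) = 0.95 gives [0.423, 6.140].
For comparison, the equal-tailed interval is [0.722, 6.843]; the HPD is narrower and shifted toward the mode.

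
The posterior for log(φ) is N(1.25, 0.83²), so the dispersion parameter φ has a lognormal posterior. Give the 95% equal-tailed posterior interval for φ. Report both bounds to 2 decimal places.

[0.69, 17.76]

On the log scale the 95% interval is 1.25 ± 1.960 × 0.83 = [-0.3768, 2.8768].
Exponentiate: [e^-0.3768, e^2.8768] = [0.69, 17.76].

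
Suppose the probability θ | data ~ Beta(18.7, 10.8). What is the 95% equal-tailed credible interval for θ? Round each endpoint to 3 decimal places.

[0.456, 0.795]

Posterior: Beta(18.7, 10.8).
Equal-tailed 95% interval: the 0.025 and 0.975 quantiles of Beta(18.7, 10.8).
Posterior mean ≈ 0.634, SD ≈ 0.087; a Normal approximation gives roughly [0.463, 0.805].
Exact: F⁻¹(0.025) = 0.456; F⁻¹(0.975) = 0.795.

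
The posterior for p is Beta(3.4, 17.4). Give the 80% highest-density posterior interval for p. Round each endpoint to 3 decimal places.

[0.052, 0.244]

The posterior is unimodal and skewed, so the HPD interval has equal density at both endpoints and is the shortest 80% interval.
Solving f(0.052) = f(0.244) with F(0.244) − F(0.052) = 0.80 gives [0.052, 0.244].
For comparison, the equal-tailed interval is [0.070, 0.271]; the HPD is narrower and shifted toward the mode.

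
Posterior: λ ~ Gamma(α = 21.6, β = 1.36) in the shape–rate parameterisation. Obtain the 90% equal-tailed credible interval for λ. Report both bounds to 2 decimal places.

[10.71, 21.89]

Posterior: Gamma(shape 21.6, rate 1.36).
Equal-tailed 90% interval: Gamma(21.6, 1.36) quantiles at 0.05 and 0.95.
Posterior mean ≈ 15.88, SD ≈ 3.42; a Normal approximation gives roughly [10.26, 21.50].
Exact: lower = 10.71; upper = 21.89.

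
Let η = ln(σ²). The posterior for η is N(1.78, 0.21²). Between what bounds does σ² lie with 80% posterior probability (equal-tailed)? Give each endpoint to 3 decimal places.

On the log scale the 80% interval is 1.78 ± 1.282 × 0.21 = [1.5109, 2.0491].
Exponentiate: [e^1.5109, e^2.0491] = [4.531, 7.761].

[4.531, 7.761]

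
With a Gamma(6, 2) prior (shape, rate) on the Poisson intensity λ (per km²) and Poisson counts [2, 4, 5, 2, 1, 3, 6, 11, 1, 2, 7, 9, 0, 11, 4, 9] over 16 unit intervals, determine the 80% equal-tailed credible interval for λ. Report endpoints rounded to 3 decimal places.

[3.976, 5.270]

Posterior: Gamma(6+77, 2+16) = Gamma(83, 18) (shape, rate).
Equal-tailed 80% interval: Gamma(83, 18) quantiles at 0.1 and 0.9.
Posterior mean ≈ 4.611, SD ≈ 0.506; a Normal approximation gives roughly [3.962, 5.260].
Exact: lower = 3.976; upper = 5.270.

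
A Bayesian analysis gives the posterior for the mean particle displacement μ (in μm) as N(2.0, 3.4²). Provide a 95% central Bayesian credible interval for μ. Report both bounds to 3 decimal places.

[-4.664, 8.664]

The posterior is symmetric, so the 95% equal-tailed interval is μ = 2.0 ± z·3.4 with z = 1.960.
Half-width: 1.960 × 3.4 = 6.664.
2.0 − 6.664 = -4.664; 2.0 + 6.664 = 8.664.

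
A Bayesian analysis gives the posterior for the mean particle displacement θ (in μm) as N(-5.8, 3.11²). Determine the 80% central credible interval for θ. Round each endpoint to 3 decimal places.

[-9.786, -1.814]

The posterior is symmetric, so the 80% equal-tailed interval is θ = -5.8 ± z·3.11 with z = 1.282.
Half-width: 1.282 × 3.11 = 3.986.
-5.8 − 3.986 = -9.786; -5.8 + 3.986 = -1.814.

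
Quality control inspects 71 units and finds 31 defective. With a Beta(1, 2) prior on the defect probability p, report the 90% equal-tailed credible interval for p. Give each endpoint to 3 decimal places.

[0.339, 0.528]

Posterior: Beta(1+31, 2+40) = Beta(32, 42).
Equal-tailed 90% interval: the 0.05 and 0.95 quantiles of Beta(32, 42).
Posterior mean ≈ 0.432, SD ≈ 0.057; a Normal approximation gives roughly [0.338, 0.527].
Exact: F⁻¹(0.05) = 0.339; F⁻¹(0.95) = 0.528.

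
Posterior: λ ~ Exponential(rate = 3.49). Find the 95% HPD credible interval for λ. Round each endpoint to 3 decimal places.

The exponential density is strictly decreasing on [0, ∞), so the HPD interval is anchored at 0: [0, q] with P(λ ≤ q) = 0.95.
q = −ln(1 − 0.95) / 3.49 = 2.9957 / 3.49 = 0.858.

[0.000, 0.858]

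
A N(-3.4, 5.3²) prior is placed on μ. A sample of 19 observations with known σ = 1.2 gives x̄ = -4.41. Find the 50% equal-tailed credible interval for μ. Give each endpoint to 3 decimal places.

[-4.593, -4.222]

Posterior precision = 1/5.3² + 19/1.2² = 0.0356 + 13.1944 = 13.2300, so posterior SD = 0.2749.
Posterior mean = (-3.4/5.3² + 19·-4.41/1.2²) / 13.2300 = -4.4073.
Interval: -4.4073 ± 0.674 × 0.2749 → [-4.593, -4.222].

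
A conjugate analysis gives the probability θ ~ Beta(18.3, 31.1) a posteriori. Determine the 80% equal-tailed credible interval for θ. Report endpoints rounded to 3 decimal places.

[0.284, 0.459]

Posterior: Beta(18.3, 31.1).
Equal-tailed 80% interval: the 0.1 and 0.9 quantiles of Beta(18.3, 31.1).
Posterior mean ≈ 0.370, SD ≈ 0.068; a Normal approximation gives roughly [0.283, 0.458].
Exact: F⁻¹(0.1) = 0.284; F⁻¹(0.9) = 0.459.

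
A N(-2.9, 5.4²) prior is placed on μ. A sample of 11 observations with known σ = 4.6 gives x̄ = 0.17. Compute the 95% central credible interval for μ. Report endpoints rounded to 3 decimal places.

[-2.653, 2.613]

Posterior precision = 1/5.4² + 11/4.6² = 0.0343 + 0.5198 = 0.5541, so posterior SD = 1.3434.
Posterior mean = (-2.9/5.4² + 11·0.17/4.6²) / 0.5541 = -0.0200.
Interval: -0.0200 ± 1.960 × 1.3434 → [-2.653, 2.613].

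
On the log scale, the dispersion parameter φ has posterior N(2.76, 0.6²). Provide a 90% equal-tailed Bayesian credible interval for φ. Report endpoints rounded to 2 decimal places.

On the log scale the 90% interval is 2.76 ± 1.645 × 0.6 = [1.7731, 3.7469].
Exponentiate: [e^1.7731, e^3.7469] = [5.89, 42.39].

[5.89, 42.39]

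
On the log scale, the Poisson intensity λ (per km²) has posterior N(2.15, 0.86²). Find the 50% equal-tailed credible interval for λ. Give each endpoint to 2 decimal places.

[4.81, 15.33]

On the log scale the 50% interval is 2.15 ± 0.674 × 0.86 = [1.5699, 2.7301].
Exponentiate: [e^1.5699, e^2.7301] = [4.81, 15.33].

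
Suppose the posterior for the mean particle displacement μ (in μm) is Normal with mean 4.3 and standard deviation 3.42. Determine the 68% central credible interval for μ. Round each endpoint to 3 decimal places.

The posterior is symmetric, so the 68% equal-tailed interval is μ = 4.3 ± z·3.42 with z = 0.994.
Half-width: 0.994 × 3.42 = 3.401.
4.3 − 3.401 = 0.899; 4.3 + 3.401 = 7.701.

[0.899, 7.701]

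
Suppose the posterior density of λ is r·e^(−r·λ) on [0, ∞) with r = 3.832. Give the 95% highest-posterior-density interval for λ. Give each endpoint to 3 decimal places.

[0.000, 0.782]

The exponential density is strictly decreasing on [0, ∞), so the HPD interval is anchored at 0: [0, q] with P(λ ≤ q) = 0.95.
q = −ln(1 − 0.95) / 3.832 = 2.9957 / 3.832 = 0.782.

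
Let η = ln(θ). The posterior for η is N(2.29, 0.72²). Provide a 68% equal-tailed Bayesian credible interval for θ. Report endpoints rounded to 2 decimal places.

On the log scale the 68% interval is 2.29 ± 0.994 × 0.72 = [1.5740, 3.0060].
Exponentiate: [e^1.5740, e^3.0060] = [4.83, 20.21].

[4.83, 20.21]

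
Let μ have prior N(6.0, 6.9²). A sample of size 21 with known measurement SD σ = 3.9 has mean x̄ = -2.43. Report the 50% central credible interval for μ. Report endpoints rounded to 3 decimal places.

[-2.873, -1.734]

Posterior precision = 1/6.9² + 21/3.9² = 0.0210 + 1.3807 = 1.4017, so posterior SD = 0.8446.
Posterior mean = (6.0/6.9² + 21·-2.43/3.9²) / 1.4017 = -2.3037.
Interval: -2.3037 ± 0.674 × 0.8446 → [-2.873, -1.734].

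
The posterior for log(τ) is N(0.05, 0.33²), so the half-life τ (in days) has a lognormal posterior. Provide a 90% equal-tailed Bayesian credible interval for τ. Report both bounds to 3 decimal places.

[0.611, 1.809]

On the log scale the 90% interval is 0.05 ± 1.645 × 0.33 = [-0.4928, 0.5928].
Exponentiate: [e^-0.4928, e^0.5928] = [0.611, 1.809].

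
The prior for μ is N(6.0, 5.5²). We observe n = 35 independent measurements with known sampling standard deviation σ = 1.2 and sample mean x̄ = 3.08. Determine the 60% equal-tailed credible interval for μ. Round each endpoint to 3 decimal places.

[2.913, 3.255]

Posterior precision = 1/5.5² + 35/1.2² = 0.0331 + 24.3056 = 24.3386, so posterior SD = 0.2027.
Posterior mean = (6.0/5.5² + 35·3.08/1.2²) / 24.3386 = 3.0840.
Interval: 3.0840 ± 0.842 × 0.2027 → [2.913, 3.255].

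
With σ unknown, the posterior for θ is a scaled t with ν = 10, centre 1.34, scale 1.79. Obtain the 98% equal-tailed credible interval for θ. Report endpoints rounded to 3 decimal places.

The t_10 distribution is symmetric; the 98% interval is 1.34 ± t·1.79 with t_{0.99,10} = 2.764.
Half-width: 2.764 × 1.79 = 4.947.
1.34 − 4.947 = -3.607; 1.34 + 4.947 = 6.287.

[-3.607, 6.287]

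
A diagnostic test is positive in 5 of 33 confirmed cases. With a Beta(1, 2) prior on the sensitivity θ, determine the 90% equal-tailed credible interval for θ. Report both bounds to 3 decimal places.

Posterior: Beta(1+5, 2+28) = Beta(6, 30).
Equal-tailed 90% interval: the 0.05 and 0.95 quantiles of Beta(6, 30).
Posterior mean ≈ 0.167, SD ≈ 0.061; a Normal approximation gives roughly [0.066, 0.267].
Exact: F⁻¹(0.05) = 0.077; F⁻¹(0.95) = 0.277.

[0.077, 0.277]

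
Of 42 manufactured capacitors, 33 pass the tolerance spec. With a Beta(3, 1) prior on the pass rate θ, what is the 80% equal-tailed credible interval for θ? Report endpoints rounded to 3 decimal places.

Posterior: Beta(3+33, 1+9) = Beta(36, 10).
Equal-tailed 80% interval: the 0.1 and 0.9 quantiles of Beta(36, 10).
Posterior mean ≈ 0.783, SD ≈ 0.060; a Normal approximation gives roughly [0.706, 0.860].
Exact: F⁻¹(0.1) = 0.703; F⁻¹(0.9) = 0.857.

[0.703, 0.857]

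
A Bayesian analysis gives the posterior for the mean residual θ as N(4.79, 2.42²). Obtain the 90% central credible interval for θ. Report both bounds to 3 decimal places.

[0.809, 8.771]

The posterior is symmetric, so the 90% equal-tailed interval is θ = 4.79 ± z·2.42 with z = 1.645.
Half-width: 1.645 × 2.42 = 3.981.
4.79 − 3.981 = 0.809; 4.79 + 3.981 = 8.771.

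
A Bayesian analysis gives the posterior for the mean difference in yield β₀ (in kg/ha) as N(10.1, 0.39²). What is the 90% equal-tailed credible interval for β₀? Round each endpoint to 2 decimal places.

The posterior is symmetric, so the 90% equal-tailed interval is β₀ = 10.1 ± z·0.39 with z = 1.645.
Half-width: 1.645 × 0.39 = 0.64.
10.1 − 0.64 = 9.46; 10.1 + 0.64 = 10.74.

[9.46, 10.74]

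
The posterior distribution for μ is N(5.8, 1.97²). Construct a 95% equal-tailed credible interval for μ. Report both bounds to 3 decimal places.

The posterior is symmetric, so the 95% equal-tailed interval is μ = 5.8 ± z·1.97 with z = 1.960.
Half-width: 1.960 × 1.97 = 3.861.
5.8 − 3.861 = 1.939; 5.8 + 3.861 = 9.661.

[1.939, 9.661]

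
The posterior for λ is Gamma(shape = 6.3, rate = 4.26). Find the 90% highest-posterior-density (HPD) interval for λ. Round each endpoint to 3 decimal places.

[0.545, 2.377]

The posterior is unimodal and skewed, so the HPD interval has equal density at both endpoints and is the shortest 90% interval.
Solving f(0.545) = f(2.377) with F(2.377) − F(0.545) = 0.90 gives [0.545, 2.377].
For comparison, the equal-tailed interval is [0.660, 2.562]; the HPD is narrower and shifted toward the mode.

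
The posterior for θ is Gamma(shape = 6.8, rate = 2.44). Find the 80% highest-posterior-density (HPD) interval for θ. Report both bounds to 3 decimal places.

[1.314, 3.901]

The posterior is unimodal and skewed, so the HPD interval has equal density at both endpoints and is the shortest 80% interval.
Solving f(1.314) = f(3.901) with F(3.901) − F(1.314) = 0.80 gives [1.314, 3.901].
For comparison, the equal-tailed interval is [1.535, 4.214]; the HPD is narrower and shifted toward the mode.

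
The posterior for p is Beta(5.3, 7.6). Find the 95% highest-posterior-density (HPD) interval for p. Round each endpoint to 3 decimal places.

The posterior is unimodal and skewed, so the HPD interval has equal density at both endpoints and is the shortest 95% interval.
Solving f(0.162) = f(0.667) with F(0.667) − F(0.162) = 0.95 gives [0.162, 0.667].
For comparison, the equal-tailed interval is [0.170, 0.677]; the HPD is narrower and shifted toward the mode.

[0.162, 0.667]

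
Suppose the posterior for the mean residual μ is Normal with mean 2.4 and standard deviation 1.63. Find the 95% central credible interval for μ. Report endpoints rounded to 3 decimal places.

[-0.795, 5.595]

The posterior is symmetric, so the 95% equal-tailed interval is μ = 2.4 ± z·1.63 with z = 1.960.
Half-width: 1.960 × 1.63 = 3.195.
2.4 − 3.195 = -0.795; 2.4 + 3.195 = 5.595.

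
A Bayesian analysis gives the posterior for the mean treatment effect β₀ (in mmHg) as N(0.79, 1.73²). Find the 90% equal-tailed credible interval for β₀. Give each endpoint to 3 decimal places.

The posterior is symmetric, so the 90% equal-tailed interval is β₀ = 0.79 ± z·1.73 with z = 1.645.
Half-width: 1.645 × 1.73 = 2.846.
0.79 − 2.846 = -2.056; 0.79 + 2.846 = 3.636.

[-2.056, 3.636]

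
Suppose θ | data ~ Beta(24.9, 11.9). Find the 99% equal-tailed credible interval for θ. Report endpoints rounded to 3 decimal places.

Posterior: Beta(24.9, 11.9).
Equal-tailed 99% interval: the 0.005 and 0.995 quantiles of Beta(24.9, 11.9).
Posterior mean ≈ 0.677, SD ≈ 0.076; a Normal approximation gives roughly [0.481, 0.873].
Exact: F⁻¹(0.005) = 0.468; F⁻¹(0.995) = 0.850.

[0.468, 0.850]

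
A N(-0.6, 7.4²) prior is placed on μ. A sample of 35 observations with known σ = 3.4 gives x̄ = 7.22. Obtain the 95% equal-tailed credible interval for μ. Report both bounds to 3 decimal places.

[6.050, 8.296]

Posterior precision = 1/7.4² + 35/3.4² = 0.0183 + 3.0277 = 3.0459, so posterior SD = 0.5730.
Posterior mean = (-0.6/7.4² + 35·7.22/3.4²) / 3.0459 = 7.1731.
Interval: 7.1731 ± 1.960 × 0.5730 → [6.050, 8.296].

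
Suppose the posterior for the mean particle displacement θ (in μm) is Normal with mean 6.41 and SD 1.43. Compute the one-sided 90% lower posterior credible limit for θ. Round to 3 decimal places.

4.577

Need L with P(θ ≥ L) = 0.90: L = 6.41 − z_{0.1}·1.43.
z = 1.282; L = 6.41 − 1.282 × 1.43 = 4.577.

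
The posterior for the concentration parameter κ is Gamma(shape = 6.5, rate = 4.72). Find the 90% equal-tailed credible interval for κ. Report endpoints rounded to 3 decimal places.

[0.624, 2.369]

Posterior: Gamma(shape 6.5, rate 4.72).
Equal-tailed 90% interval: Gamma(6.5, 4.72) quantiles at 0.05 and 0.95.
Posterior mean ≈ 1.377, SD ≈ 0.540; a Normal approximation gives roughly [0.489, 2.266].
Exact: lower = 0.624; upper = 2.369.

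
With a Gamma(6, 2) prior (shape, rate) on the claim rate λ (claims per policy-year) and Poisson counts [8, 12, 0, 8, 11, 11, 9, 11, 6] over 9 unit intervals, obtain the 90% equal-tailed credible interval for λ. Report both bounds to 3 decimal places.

Posterior: Gamma(6+76, 2+9) = Gamma(82, 11) (shape, rate).
Equal-tailed 90% interval: Gamma(82, 11) quantiles at 0.05 and 0.95.
Posterior mean ≈ 7.455, SD ≈ 0.823; a Normal approximation gives roughly [6.100, 8.809].
Exact: lower = 6.154; upper = 8.858.

[6.154, 8.858]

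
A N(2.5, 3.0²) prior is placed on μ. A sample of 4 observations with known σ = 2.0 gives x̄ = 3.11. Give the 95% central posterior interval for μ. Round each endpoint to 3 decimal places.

[1.190, 4.908]

Posterior precision = 1/3.0² + 4/2.0² = 0.1111 + 1.0000 = 1.1111, so posterior SD = 0.9487.
Posterior mean = (2.5/3.0² + 4·3.11/2.0²) / 1.1111 = 3.0490.
Interval: 3.0490 ± 1.960 × 0.9487 → [1.190, 4.908].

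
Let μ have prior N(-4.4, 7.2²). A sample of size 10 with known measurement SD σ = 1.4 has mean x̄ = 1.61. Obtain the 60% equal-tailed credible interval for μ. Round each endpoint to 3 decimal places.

Posterior precision = 1/7.2² + 10/1.4² = 0.0193 + 5.1020 = 5.1213, so posterior SD = 0.4419.
Posterior mean = (-4.4/7.2² + 10·1.61/1.4²) / 5.1213 = 1.5874.
Interval: 1.5874 ± 0.842 × 0.4419 → [1.215, 1.959].

[1.215, 1.959]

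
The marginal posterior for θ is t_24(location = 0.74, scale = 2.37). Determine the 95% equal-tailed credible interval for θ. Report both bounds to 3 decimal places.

The t_24 distribution is symmetric; the 95% interval is 0.74 ± t·2.37 with t_{0.975,24} = 2.064.
Half-width: 2.064 × 2.37 = 4.891.
0.74 − 4.891 = -4.151; 0.74 + 4.891 = 5.631.

[-4.151, 5.631]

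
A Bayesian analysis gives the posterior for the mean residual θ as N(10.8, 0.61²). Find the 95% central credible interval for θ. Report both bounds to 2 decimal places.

[9.60, 12.00]

The posterior is symmetric, so the 95% equal-tailed interval is θ = 10.8 ± z·0.61 with z = 1.960.
Half-width: 1.960 × 0.61 = 1.20.
10.8 − 1.20 = 9.60; 10.8 + 1.20 = 12.00.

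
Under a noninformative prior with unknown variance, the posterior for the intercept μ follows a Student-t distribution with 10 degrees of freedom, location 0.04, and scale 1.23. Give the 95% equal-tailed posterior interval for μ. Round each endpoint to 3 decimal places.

The t_10 distribution is symmetric; the 95% interval is 0.04 ± t·1.23 with t_{0.975,10} = 2.228.
Half-width: 2.228 × 1.23 = 2.741.
0.04 − 2.741 = -2.701; 0.04 + 2.741 = 2.781.

[-2.701, 2.781]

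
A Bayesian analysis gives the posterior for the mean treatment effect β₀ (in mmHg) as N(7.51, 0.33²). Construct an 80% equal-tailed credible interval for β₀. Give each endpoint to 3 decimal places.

The posterior is symmetric, so the 80% equal-tailed interval is β₀ = 7.51 ± z·0.33 with z = 1.282.
Half-width: 1.282 × 0.33 = 0.423.
7.51 − 0.423 = 7.087; 7.51 + 0.423 = 7.933.

[7.087, 7.933]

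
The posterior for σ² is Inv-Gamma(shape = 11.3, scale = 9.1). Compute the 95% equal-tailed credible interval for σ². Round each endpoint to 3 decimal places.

Inverse-Gamma(11.3, 9.1) quantiles: F⁻¹(0.025) and F⁻¹(0.975).
Equivalently, 1/σ² ~ Gamma(11.3, rate = 9.1); invert its 0.975 and 0.025 quantiles.
Posterior mean ≈ 0.883, SD ≈ 0.290; a Normal approximation gives roughly [0.316, 1.451].
Exact: lower = 0.485; upper = 1.596.

[0.485, 1.596]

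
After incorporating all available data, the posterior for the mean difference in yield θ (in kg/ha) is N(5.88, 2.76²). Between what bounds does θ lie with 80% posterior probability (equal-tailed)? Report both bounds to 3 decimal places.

The posterior is symmetric, so the 80% equal-tailed interval is θ = 5.88 ± z·2.76 with z = 1.282.
Half-width: 1.282 × 2.76 = 3.537.
5.88 − 3.537 = 2.343; 5.88 + 3.537 = 9.417.

[2.343, 9.417]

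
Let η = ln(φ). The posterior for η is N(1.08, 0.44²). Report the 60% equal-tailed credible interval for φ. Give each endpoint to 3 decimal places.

[2.033, 4.264]

On the log scale the 60% interval is 1.08 ± 0.842 × 0.44 = [0.7097, 1.4503].
Exponentiate: [e^0.7097, e^1.4503] = [2.033, 4.264].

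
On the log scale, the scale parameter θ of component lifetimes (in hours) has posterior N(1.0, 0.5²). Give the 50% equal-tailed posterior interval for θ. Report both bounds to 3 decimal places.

[1.940, 3.809]

On the log scale the 50% interval is 1.0 ± 0.674 × 0.5 = [0.6628, 1.3372].
Exponentiate: [e^0.6628, e^1.3372] = [1.940, 3.809].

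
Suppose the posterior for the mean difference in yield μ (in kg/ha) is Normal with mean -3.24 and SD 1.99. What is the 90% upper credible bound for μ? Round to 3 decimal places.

-0.690

Need U with P(μ ≤ U) = 0.90: U = -3.24 + z_{0.1}·1.99.
z = 1.282; U = -3.24 + 1.282 × 1.99 = -0.690.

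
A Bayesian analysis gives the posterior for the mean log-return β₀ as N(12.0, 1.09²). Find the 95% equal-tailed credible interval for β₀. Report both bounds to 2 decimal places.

The posterior is symmetric, so the 95% equal-tailed interval is β₀ = 12.0 ± z·1.09 with z = 1.960.
Half-width: 1.960 × 1.09 = 2.14.
12.0 − 2.14 = 9.86; 12.0 + 2.14 = 14.14.

[9.86, 14.14]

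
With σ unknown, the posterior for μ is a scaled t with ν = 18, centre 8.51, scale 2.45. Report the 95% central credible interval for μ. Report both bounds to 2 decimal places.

[3.36, 13.66]

The t_18 distribution is symmetric; the 95% interval is 8.51 ± t·2.45 with t_{0.975,18} = 2.101.
Half-width: 2.101 × 2.45 = 5.15.
8.51 − 5.15 = 3.36; 8.51 + 5.15 = 13.66.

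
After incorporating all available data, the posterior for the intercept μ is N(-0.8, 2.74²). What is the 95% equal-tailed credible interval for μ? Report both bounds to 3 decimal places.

The posterior is symmetric, so the 95% equal-tailed interval is μ = -0.8 ± z·2.74 with z = 1.960.
Half-width: 1.960 × 2.74 = 5.370.
-0.8 − 5.370 = -6.170; -0.8 + 5.370 = 4.570.

[-6.170, 4.570]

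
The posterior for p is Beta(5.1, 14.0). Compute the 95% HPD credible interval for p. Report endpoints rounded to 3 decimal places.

The posterior is unimodal and skewed, so the HPD interval has equal density at both endpoints and is the shortest 95% interval.
Solving f(0.087) = f(0.461) with F(0.461) − F(0.087) = 0.95 gives [0.087, 0.461].
For comparison, the equal-tailed interval is [0.100, 0.480]; the HPD is narrower and shifted toward the mode.

[0.087, 0.461]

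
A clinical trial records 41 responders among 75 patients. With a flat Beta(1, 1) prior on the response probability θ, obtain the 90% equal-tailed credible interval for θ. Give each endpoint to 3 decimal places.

[0.452, 0.638]

Posterior: Beta(1+41, 1+34) = Beta(42, 35).
Equal-tailed 90% interval: the 0.05 and 0.95 quantiles of Beta(42, 35).
Posterior mean ≈ 0.545, SD ≈ 0.056; a Normal approximation gives roughly [0.453, 0.638].
Exact: F⁻¹(0.05) = 0.452; F⁻¹(0.95) = 0.638.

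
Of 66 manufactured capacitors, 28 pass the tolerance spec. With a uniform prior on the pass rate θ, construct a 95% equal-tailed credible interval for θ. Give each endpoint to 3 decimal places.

Posterior: Beta(1+28, 1+38) = Beta(29, 39).
Equal-tailed 95% interval: the 0.025 and 0.975 quantiles of Beta(29, 39).
Posterior mean ≈ 0.426, SD ≈ 0.060; a Normal approximation gives roughly [0.310, 0.543].
Exact: F⁻¹(0.025) = 0.312; F⁻¹(0.975) = 0.545.

[0.312, 0.545]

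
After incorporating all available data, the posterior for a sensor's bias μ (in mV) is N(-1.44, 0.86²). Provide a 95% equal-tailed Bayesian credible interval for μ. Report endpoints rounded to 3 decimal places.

The posterior is symmetric, so the 95% equal-tailed interval is μ = -1.44 ± z·0.86 with z = 1.960.
Half-width: 1.960 × 0.86 = 1.686.
-1.44 − 1.686 = -3.126; -1.44 + 1.686 = 0.246.

[-3.126, 0.246]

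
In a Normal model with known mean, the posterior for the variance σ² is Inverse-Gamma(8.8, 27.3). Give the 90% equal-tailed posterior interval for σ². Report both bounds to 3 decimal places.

Inverse-Gamma(8.8, 27.3) quantiles: F⁻¹(0.05) and F⁻¹(0.95).
Equivalently, 1/σ² ~ Gamma(8.8, rate = 27.3); invert its 0.95 and 0.05 quantiles.
Posterior mean ≈ 3.500, SD ≈ 1.342; a Normal approximation gives roughly [1.292, 5.708].
Exact: lower = 1.925; upper = 5.999.

[1.925, 5.999]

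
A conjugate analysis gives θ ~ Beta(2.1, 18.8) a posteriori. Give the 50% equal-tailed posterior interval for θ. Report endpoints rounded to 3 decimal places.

[0.052, 0.136]

Posterior: Beta(2.1, 18.8).
Equal-tailed 50% interval: the 0.25 and 0.75 quantiles of Beta(2.1, 18.8).
Posterior mean ≈ 0.100, SD ≈ 0.064; a Normal approximation gives roughly [0.057, 0.144].
Exact: F⁻¹(0.25) = 0.052; F⁻¹(0.75) = 0.136.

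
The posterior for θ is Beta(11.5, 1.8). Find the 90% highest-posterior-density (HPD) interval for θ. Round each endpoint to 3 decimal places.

[0.736, 0.995]

The posterior is unimodal and skewed, so the HPD interval has equal density at both endpoints and is the shortest 90% interval.
Solving f(0.736) = f(0.995) with F(0.995) − F(0.736) = 0.90 gives [0.736, 0.995].
For comparison, the equal-tailed interval is [0.690, 0.977]; the HPD is narrower and shifted toward the mode.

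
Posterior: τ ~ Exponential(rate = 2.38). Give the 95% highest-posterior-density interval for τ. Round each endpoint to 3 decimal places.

The exponential density is strictly decreasing on [0, ∞), so the HPD interval is anchored at 0: [0, q] with P(τ ≤ q) = 0.95.
q = −ln(1 − 0.95) / 2.38 = 2.9957 / 2.38 = 1.259.

[0.000, 1.259]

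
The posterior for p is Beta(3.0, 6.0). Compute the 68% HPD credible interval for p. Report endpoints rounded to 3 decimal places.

[0.150, 0.454]

The posterior is unimodal and skewed, so the HPD interval has equal density at both endpoints and is the shortest 68% interval.
Solving f(0.150) = f(0.454) with F(0.454) − F(0.150) = 0.68 gives [0.150, 0.454].
For comparison, the equal-tailed interval is [0.180, 0.489]; the HPD is narrower and shifted toward the mode.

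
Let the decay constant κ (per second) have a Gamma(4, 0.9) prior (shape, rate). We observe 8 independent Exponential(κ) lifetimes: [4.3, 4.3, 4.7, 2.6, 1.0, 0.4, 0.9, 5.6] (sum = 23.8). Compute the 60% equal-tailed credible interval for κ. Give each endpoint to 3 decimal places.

[0.366, 0.598]

Posterior: Gamma(4+8, 0.9+23.8) = Gamma(12, 24.7) (shape, rate).
Equal-tailed 60% interval: Gamma(12, 24.7) quantiles at 0.2 and 0.8.
Posterior mean ≈ 0.486, SD ≈ 0.140; a Normal approximation gives roughly [0.368, 0.604].
Exact: lower = 0.366; upper = 0.598.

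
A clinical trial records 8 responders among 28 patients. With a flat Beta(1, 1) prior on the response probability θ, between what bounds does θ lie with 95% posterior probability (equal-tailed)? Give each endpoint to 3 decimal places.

[0.153, 0.472]

Posterior: Beta(1+8, 1+20) = Beta(9, 21).
Equal-tailed 95% interval: the 0.025 and 0.975 quantiles of Beta(9, 21).
Posterior mean ≈ 0.300, SD ≈ 0.082; a Normal approximation gives roughly [0.139, 0.461].
Exact: F⁻¹(0.025) = 0.153; F⁻¹(0.975) = 0.472.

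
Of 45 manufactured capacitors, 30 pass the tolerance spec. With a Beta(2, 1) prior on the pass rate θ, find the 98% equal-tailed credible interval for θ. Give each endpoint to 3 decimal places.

Posterior: Beta(2+30, 1+15) = Beta(32, 16).
Equal-tailed 98% interval: the 0.01 and 0.99 quantiles of Beta(32, 16).
Posterior mean ≈ 0.667, SD ≈ 0.067; a Normal approximation gives roughly [0.510, 0.823].
Exact: F⁻¹(0.01) = 0.502; F⁻¹(0.99) = 0.811.

[0.502, 0.811]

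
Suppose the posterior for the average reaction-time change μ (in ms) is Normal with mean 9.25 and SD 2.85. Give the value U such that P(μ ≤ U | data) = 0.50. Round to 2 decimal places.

9.25

Need U with P(μ ≤ U) = 0.50: U = 9.25 + z_{0.5}·2.85.
z = 0.000; U = 9.25 + 0.000 × 2.85 = 9.25.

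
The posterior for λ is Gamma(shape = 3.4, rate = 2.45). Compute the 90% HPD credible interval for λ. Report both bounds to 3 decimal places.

The posterior is unimodal and skewed, so the HPD interval has equal density at both endpoints and is the shortest 90% interval.
Solving f(0.256) = f(2.479) with F(2.479) − F(0.256) = 0.90 gives [0.256, 2.479].
For comparison, the equal-tailed interval is [0.420, 2.811]; the HPD is narrower and shifted toward the mode.

[0.256, 2.479]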